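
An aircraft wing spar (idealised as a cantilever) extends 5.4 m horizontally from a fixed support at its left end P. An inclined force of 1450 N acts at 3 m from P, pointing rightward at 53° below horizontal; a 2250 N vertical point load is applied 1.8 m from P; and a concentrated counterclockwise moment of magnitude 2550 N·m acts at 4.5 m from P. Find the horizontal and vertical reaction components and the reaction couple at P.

P_x = -872.6 N, P_y = 3408 N, M_P = 4974 N·m

ΣF_x = 0: P_x + 1450·cos53° = 0 → P_x = -872.6 N.
ΣF_y = 0: P_y − 1450·sin53° − 2250 = 0 → P_y = 3408 N.
ΣM about P: M_P − 1450·sin53°·3 − 2250·1.8 + 2550 = 0 → M_P = 4974 N·m.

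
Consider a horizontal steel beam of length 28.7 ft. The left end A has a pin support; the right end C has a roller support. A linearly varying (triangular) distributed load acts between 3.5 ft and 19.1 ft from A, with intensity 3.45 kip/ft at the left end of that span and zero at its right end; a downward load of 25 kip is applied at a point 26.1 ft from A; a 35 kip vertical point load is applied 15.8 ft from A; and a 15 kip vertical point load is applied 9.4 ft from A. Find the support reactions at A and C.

A_x = 0, A_y = 46.84 kip, C_y = 55.07 kip

Resultant of the triangular load: ½ × 3.45 × 15.6 = 26.91 kip, acting at 8.7 ft from A (one-third of the span from the peak).
ΣM about A: C_y·28.7 − (½·3.45·15.6)·8.7 − 25·26.1 − 35·15.8 − 15·9.4 = 0 → C_y = 1580.617/28.7 = 55.0738 ≈ 55.07 kip.
ΣF_y = 0: A_y + 55.0738 − ½·3.45·15.6 − 25 − 35 − 15 = 0 → A_y = 46.84 kip.
ΣF_x = 0: no horizontal applied forces, so A_x = 0.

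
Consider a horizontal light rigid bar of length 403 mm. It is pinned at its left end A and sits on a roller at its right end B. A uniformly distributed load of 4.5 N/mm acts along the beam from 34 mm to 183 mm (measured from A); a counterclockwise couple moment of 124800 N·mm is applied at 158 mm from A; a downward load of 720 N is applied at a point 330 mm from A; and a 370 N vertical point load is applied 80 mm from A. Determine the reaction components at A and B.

A_x = 0, A_y = 1227 N, B_y = 533.9 N

Resultant of the distributed load: 4.5 × 149 = 670.5 N at 108.5 mm from A.
Moments about A: B_y·403 − (4.5·149)·108.5 + 124800 − 720·330 − 370·80 = 0 → B_y = 215149.25/403 = 533.869 ≈ 533.9 N.
ΣF_y = 0: A_y + 533.869 − 4.5·149 − 720 − 370 = 0 → A_y = 1227 N.
ΣF_x = 0: no horizontal applied forces, so A_x = 0.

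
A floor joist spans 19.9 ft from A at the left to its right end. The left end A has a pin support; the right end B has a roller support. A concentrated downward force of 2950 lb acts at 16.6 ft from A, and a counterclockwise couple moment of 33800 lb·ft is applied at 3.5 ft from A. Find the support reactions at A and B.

Taking moments about A: B_y·19.9 − 2950·16.6 + 33800 = 0 → B_y = 15170/19.9 = 762.312 ≈ 762.3 lb.
ΣF_y = 0: A_y + 762.312 − 2950 = 0 → A_y = 2188 lb.
ΣF_x = 0: no horizontal applied forces, so A_x = 0.

A_x = 0, A_y = 2188 lb, B_y = 762.3 lb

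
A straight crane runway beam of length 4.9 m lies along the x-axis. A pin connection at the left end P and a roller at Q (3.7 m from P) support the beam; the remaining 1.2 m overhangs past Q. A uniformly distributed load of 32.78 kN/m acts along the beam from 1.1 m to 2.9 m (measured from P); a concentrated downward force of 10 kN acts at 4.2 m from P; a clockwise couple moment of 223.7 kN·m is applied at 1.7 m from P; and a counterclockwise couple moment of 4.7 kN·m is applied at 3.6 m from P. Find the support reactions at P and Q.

Resultant of the distributed load: 32.78 × 1.8 = 59.004 kN at 2 m from P.
Taking moments about P: Q_y·3.7 − (32.78·1.8)·2 − 10·4.2 − 223.7 + 4.7 = 0 → Q_y = 379.008/3.7 = 102.435 ≈ 102.4 kN.
ΣF_y = 0: P_y + 102.435 − 32.78·1.8 − 10 = 0 → P_y = -33.43 kN.
ΣF_x = 0: no horizontal applied forces, so P_x = 0.

P_x = 0, P_y = -33.43 kN, Q_y = 102.4 kN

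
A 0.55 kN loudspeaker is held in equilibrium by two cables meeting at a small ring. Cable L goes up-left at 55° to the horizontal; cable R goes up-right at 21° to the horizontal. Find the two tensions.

T_L = 0.5292 kN, T_R = 0.3251 kN

ΣF_x = 0: −T_L·cos55° + T_R·cos21° = 0 → T_R = 0.614384·T_L.
ΣF_y = 0: T_L·sin55° + T_R·sin21° = 0.55.
Substitute: T_L·(0.819152 + 0.614384·0.358368) = 0.55 → T_L = 0.529188 ≈ 0.5292 kN.
Then T_R = 0.614384 × 0.529188 = 0.3251 kN.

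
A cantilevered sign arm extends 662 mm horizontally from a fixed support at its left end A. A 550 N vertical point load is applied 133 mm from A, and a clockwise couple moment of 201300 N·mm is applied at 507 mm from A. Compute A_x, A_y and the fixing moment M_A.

ΣF_x = 0: A_x = 0.
ΣF_y = 0: A_y − 550 = 0 → A_y = 550.0 N.
ΣM about A: M_A − 550·133 − 201300 = 0 → M_A = 274400 N·mm.

A_x = 0, A_y = 550.0 N, M_A = 274400 N·mm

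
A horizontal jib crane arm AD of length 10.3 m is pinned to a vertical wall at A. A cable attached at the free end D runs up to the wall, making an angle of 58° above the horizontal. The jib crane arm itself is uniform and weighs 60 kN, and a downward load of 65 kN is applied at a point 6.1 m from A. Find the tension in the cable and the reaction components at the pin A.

ΣM about A: T·sin58°·10.3 − 60·5.15 − 65·6.1 = 0 → T = 705.5/(10.3·0.848048) = 80.768 ≈ 80.77 kN.
ΣF_x = 0: A_x − T·cos58° = 0 → A_x = 80.768 × 0.529919 = 42.80 kN.
ΣF_y = 0: A_y + T·sin58° − 60 − 65 = 0 → A_y = 125 − 80.768 × 0.848048 = 56.50 kN.

T = 80.77 kN, A_x = 42.80 kN, A_y = 56.50 kN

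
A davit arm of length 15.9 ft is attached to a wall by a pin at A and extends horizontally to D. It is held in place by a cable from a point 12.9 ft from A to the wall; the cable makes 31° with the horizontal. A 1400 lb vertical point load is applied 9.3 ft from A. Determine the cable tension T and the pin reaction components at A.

T = 1960 lb, A_x = 1680 lb, A_y = 390.7 lb

ΣM about A: T·sin31°·12.9 − 1400·9.3 = 0 → T = 13020/(12.9·0.515038) = 1959.67 ≈ 1960 lb.
ΣF_x = 0: A_x − T·cos31° = 0 → A_x = 1959.67 × 0.857167 = 1680 lb.
ΣF_y = 0: A_y + T·sin31° − 1400 = 0 → A_y = 1400 − 1959.67 × 0.515038 = 390.7 lb.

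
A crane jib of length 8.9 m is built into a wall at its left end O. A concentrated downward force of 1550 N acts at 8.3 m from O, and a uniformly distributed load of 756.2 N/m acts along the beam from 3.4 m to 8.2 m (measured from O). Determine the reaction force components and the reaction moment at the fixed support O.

O_x = 0, O_y = 5180 N, M_O = 33920 N·m

Resultant of the distributed load: 756.2 × 4.8 = 3629.76 N at 5.8 m from O.
ΣF_x = 0: O_x = 0.
ΣF_y = 0: O_y − 1550 − 756.2·4.8 = 0 → O_y = 5180 N.
ΣM about O: M_O − 1550·8.3 − (756.2·4.8)·5.8 = 0 → M_O = 33920 N·m.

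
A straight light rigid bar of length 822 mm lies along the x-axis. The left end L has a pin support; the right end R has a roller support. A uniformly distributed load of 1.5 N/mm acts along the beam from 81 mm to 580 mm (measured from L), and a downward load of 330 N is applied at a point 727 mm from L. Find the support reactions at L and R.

L_x = 0, L_y = 485.7 N, R_y = 592.8 N

Resultant of the distributed load: 1.5 × 499 = 748.5 N at 330.5 mm from L.
ΣM about L: R_y·822 − (1.5·499)·330.5 − 330·727 = 0 → R_y = 487289.25/822 = 592.809 ≈ 592.8 N.
ΣF_y = 0: L_y + 592.809 − 1.5·499 − 330 = 0 → L_y = 485.7 N.
ΣF_x = 0: no horizontal applied forces, so L_x = 0.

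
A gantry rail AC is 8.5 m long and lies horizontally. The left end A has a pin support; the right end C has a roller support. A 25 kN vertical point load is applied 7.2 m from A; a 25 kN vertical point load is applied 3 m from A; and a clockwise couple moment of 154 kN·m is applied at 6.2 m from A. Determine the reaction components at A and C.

Taking moments about A: C_y·8.5 − 25·7.2 − 25·3 − 154 = 0 → C_y = 409/8.5 = 48.1176 ≈ 48.12 kN.
ΣF_y = 0: A_y + 48.1176 − 25 − 25 = 0 → A_y = 1.882 kN.
ΣF_x = 0: no horizontal applied forces, so A_x = 0.

A_x = 0, A_y = 1.882 kN, C_y = 48.12 kN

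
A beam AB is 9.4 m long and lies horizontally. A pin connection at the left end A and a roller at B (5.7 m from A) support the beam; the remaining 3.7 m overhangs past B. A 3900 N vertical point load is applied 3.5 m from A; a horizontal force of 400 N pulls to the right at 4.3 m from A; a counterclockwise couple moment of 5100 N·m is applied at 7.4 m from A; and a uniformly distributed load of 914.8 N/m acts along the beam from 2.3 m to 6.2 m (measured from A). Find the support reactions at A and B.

Resultant of the distributed load: 914.8 × 3.9 = 3567.72 N at 4.25 m from A.
Taking moments about A: B_y·5.7 − 3900·3.5 + 5100 − (914.8·3.9)·4.25 = 0 → B_y = 23712.81/5.7 = 4160.14 ≈ 4160 N.
ΣF_y = 0: A_y + 4160.14 − 3900 − 914.8·3.9 = 0 → A_y = 3308 N.
ΣF_x = 0: A_x + 400 = 0 → A_x = -400.0 N.

A_x = -400.0 N, A_y = 3308 N, B_y = 4160 N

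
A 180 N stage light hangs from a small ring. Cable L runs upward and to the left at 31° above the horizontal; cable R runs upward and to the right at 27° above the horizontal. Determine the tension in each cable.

T_L = 189.1 N, T_R = 181.9 N

ΣF_x = 0: −T_L·cos31° + T_R·cos27° = 0 → T_R = 0.962021·T_L.
ΣF_y = 0: T_L·sin31° + T_R·sin27° = 180.
Substitute: T_L·(0.515038 + 0.962021·0.45399) = 180 → T_L = 189.118 ≈ 189.1 N.
Then T_R = 0.962021 × 189.118 = 181.9 N.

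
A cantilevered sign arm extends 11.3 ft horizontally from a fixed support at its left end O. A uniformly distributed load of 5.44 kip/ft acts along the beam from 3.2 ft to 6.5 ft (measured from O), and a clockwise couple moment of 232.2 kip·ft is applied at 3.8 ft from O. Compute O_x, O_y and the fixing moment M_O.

Resultant of the distributed load: 5.44 × 3.3 = 17.952 kip at 4.85 ft from O.
ΣF_x = 0: O_x = 0.
ΣF_y = 0: O_y − 5.44·3.3 = 0 → O_y = 17.95 kip.
ΣM about O: M_O − (5.44·3.3)·4.85 − 232.2 = 0 → M_O = 319.3 kip·ft.

O_x = 0, O_y = 17.95 kip, M_O = 319.3 kip·ft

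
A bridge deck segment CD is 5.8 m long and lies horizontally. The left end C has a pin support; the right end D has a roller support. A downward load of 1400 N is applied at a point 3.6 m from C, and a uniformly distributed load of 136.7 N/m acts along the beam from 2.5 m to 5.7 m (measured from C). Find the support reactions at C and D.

C_x = 0, C_y = 659.2 N, D_y = 1178 N

Resultant of the distributed load: 136.7 × 3.2 = 437.44 N at 4.1 m from C.
Moments about C: D_y·5.8 − 1400·3.6 − (136.7·3.2)·4.1 = 0 → D_y = 6833.504/5.8 = 1178.19 ≈ 1178 N.
ΣF_y = 0: C_y + 1178.19 − 1400 − 136.7·3.2 = 0 → C_y = 659.2 N.
ΣF_x = 0: no horizontal applied forces, so C_x = 0.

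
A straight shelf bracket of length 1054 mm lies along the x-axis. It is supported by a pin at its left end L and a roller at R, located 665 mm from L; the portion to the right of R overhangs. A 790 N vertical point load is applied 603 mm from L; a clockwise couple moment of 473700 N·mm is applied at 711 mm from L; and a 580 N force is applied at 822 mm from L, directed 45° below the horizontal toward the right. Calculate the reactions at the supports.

Moments about L: R_y·665 − 790·603 − 473700 − 580·sin45°·822 = 0 → R_y = 1287190/665 = 1935.62 ≈ 1936 N.
ΣF_y = 0: L_y + 1935.62 − 790 − 580·sin45° = 0 → L_y = -735.5 N.
ΣF_x = 0: L_x + 580·cos45° = 0 → L_x = -410.1 N.

L_x = -410.1 N, L_y = -735.5 N, R_y = 1936 N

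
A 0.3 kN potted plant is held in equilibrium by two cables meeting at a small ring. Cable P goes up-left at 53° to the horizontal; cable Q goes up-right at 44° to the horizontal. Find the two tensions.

T_P = 0.2174 kN, T_Q = 0.1819 kN

ΣF_x = 0: −T_P·cos53° + T_Q·cos44° = 0 → T_Q = 0.836621·T_P.
ΣF_y = 0: T_P·sin53° + T_Q·sin44° = 0.3.
Substitute: T_P·(0.798636 + 0.836621·0.694658) = 0.3 → T_P = 0.217423 ≈ 0.2174 kN.
Then T_Q = 0.836621 × 0.217423 = 0.1819 kN.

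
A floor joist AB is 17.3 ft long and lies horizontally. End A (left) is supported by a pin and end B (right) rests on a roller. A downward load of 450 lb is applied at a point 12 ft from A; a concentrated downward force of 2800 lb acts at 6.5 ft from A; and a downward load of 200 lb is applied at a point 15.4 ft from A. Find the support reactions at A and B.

A_x = 0, A_y = 1908 lb, B_y = 1542 lb

ΣM about A: B_y·17.3 − 450·12 − 2800·6.5 − 200·15.4 = 0 → B_y = 26680/17.3 = 1542.2 ≈ 1542 lb.
ΣF_y = 0: A_y + 1542.2 − 450 − 2800 − 200 = 0 → A_y = 1908 lb.
ΣF_x = 0: no horizontal applied forces, so A_x = 0.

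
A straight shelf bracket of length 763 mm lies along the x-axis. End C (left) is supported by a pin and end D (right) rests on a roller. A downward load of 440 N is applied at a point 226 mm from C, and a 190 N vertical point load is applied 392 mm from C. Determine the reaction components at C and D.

ΣM about C: D_y·763 − 440·226 − 190·392 = 0 → D_y = 173920/763 = 227.942 ≈ 227.9 N.
ΣF_y = 0: C_y + 227.942 − 440 − 190 = 0 → C_y = 402.1 N.
ΣF_x = 0: no horizontal applied forces, so C_x = 0.

C_x = 0, C_y = 402.1 N, D_y = 227.9 N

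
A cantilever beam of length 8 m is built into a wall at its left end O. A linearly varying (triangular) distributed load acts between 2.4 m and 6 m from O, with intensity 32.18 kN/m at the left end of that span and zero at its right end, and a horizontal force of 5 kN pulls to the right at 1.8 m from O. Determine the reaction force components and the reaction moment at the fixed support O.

O_x = -5.000 kN, O_y = 57.92 kN, M_O = 208.5 kN·m

Resultant of the triangular load: ½ × 32.18 × 3.6 = 57.924 kN, acting at 3.6 m from O (one-third of the span from the peak).
ΣF_x = 0: O_x + 5 = 0 → O_x = -5.000 kN.
ΣF_y = 0: O_y − ½·32.18·3.6 = 0 → O_y = 57.92 kN.
ΣM about O: M_O − (½·32.18·3.6)·3.6 = 0 → M_O = 208.5 kN·m.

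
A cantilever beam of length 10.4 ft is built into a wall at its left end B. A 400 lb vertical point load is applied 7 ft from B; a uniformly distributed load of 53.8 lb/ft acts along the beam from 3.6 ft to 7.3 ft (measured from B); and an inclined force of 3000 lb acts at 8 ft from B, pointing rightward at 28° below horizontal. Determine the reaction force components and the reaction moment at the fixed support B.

B_x = -2649 lb, B_y = 2007 lb, M_B = 15150 lb·ft

Resultant of the distributed load: 53.8 × 3.7 = 199.06 lb at 5.45 ft from B.
ΣF_x = 0: B_x + 3000·cos28° = 0 → B_x = -2649 lb.
ΣF_y = 0: B_y − 400 − 53.8·3.7 − 3000·sin28° = 0 → B_y = 2007 lb.
ΣM about B: M_B − 400·7 − (53.8·3.7)·5.45 − 3000·sin28°·8 = 0 → M_B = 15150 lb·ft.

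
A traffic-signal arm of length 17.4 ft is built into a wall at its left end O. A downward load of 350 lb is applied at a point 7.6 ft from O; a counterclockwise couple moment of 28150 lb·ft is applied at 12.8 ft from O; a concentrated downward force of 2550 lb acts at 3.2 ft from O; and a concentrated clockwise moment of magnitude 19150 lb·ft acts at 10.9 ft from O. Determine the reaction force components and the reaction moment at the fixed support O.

O_x = 0, O_y = 2900 lb, M_O = 1820 lb·ft

ΣF_x = 0: O_x = 0.
ΣF_y = 0: O_y − 350 − 2550 = 0 → O_y = 2900 lb.
ΣM about O: M_O − 350·7.6 + 28150 − 2550·3.2 − 19150 = 0 → M_O = 1820 lb·ft.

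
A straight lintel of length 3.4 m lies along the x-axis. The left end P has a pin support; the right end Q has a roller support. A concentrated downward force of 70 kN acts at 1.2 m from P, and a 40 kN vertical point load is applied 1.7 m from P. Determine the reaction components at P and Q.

P_x = 0, P_y = 65.29 kN, Q_y = 44.71 kN

Taking moments about P: Q_y·3.4 − 70·1.2 − 40·1.7 = 0 → Q_y = 152/3.4 = 44.7059 ≈ 44.71 kN.
ΣF_y = 0: P_y + 44.7059 − 70 − 40 = 0 → P_y = 65.29 kN.
ΣF_x = 0: no horizontal applied forces, so P_x = 0.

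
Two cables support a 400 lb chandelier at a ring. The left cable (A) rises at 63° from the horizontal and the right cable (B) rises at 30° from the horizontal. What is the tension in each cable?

T_A = 346.9 lb, T_B = 181.8 lb

ΣF_x = 0: −T_A·cos63° + T_B·cos30° = 0 → T_B = 0.524223·T_A.
ΣF_y = 0: T_A·sin63° + T_B·sin30° = 400.
Substitute: T_A·(0.891007 + 0.524223·0.5) = 400 → T_A = 346.885 ≈ 346.9 lb.
Then T_B = 0.524223 × 346.885 = 181.8 lb.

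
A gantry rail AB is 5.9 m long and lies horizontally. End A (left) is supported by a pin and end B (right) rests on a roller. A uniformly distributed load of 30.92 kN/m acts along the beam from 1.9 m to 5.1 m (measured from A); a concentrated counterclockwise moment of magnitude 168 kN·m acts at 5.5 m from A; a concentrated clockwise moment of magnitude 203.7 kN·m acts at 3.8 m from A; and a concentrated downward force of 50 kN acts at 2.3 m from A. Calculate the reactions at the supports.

A_x = 0, A_y = 64.71 kN, B_y = 84.24 kN

Resultant of the distributed load: 30.92 × 3.2 = 98.944 kN at 3.5 m from A.
Moments about A: B_y·5.9 − (30.92·3.2)·3.5 + 168 − 203.7 − 50·2.3 = 0 → B_y = 497.004/5.9 = 84.238 ≈ 84.24 kN.
ΣF_y = 0: A_y + 84.238 − 30.92·3.2 − 50 = 0 → A_y = 64.71 kN.
ΣF_x = 0: no horizontal applied forces, so A_x = 0.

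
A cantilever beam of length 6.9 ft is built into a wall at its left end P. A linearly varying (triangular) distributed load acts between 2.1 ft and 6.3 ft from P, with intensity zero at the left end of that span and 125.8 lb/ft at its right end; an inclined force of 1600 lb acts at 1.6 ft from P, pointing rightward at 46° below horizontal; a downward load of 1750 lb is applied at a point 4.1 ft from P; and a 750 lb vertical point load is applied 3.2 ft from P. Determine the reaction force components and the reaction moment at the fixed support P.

Resultant of the triangular load: ½ × 125.8 × 4.2 = 264.18 lb, acting at 4.9 ft from P (one-third of the span from the peak).
ΣF_x = 0: P_x + 1600·cos46° = 0 → P_x = -1111 lb.
ΣF_y = 0: P_y − ½·125.8·4.2 − 1600·sin46° − 1750 − 750 = 0 → P_y = 3915 lb.
ΣM about P: M_P − (½·125.8·4.2)·4.9 − 1600·sin46°·1.6 − 1750·4.1 − 750·3.2 = 0 → M_P = 12710 lb·ft.

P_x = -1111 lb, P_y = 3915 lb, M_P = 12710 lb·ft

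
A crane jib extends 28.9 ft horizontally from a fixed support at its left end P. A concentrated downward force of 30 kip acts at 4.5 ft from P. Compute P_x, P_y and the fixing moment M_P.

P_x = 0, P_y = 30.00 kip, M_P = 135.0 kip·ft

ΣF_x = 0: P_x = 0.
ΣF_y = 0: P_y − 30 = 0 → P_y = 30.00 kip.
ΣM about P: M_P − 30·4.5 = 0 → M_P = 135.0 kip·ft.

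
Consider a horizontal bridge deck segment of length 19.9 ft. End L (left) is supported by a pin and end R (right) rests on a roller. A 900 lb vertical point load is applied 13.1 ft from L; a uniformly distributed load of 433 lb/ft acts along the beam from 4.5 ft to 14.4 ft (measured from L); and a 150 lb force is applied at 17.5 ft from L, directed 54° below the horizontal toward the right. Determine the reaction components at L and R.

Resultant of the distributed load: 433 × 9.9 = 4286.7 lb at 9.45 ft from L.
Moments about L: R_y·19.9 − 900·13.1 − (433·9.9)·9.45 − 150·sin54°·17.5 = 0 → R_y = 54423/19.9 = 2734.82 ≈ 2735 lb.
ΣF_y = 0: L_y + 2734.82 − 900 − 433·9.9 − 150·sin54° = 0 → L_y = 2573 lb.
ΣF_x = 0: L_x + 150·cos54° = 0 → L_x = -88.17 lb.

L_x = -88.17 lb, L_y = 2573 lb, R_y = 2735 lb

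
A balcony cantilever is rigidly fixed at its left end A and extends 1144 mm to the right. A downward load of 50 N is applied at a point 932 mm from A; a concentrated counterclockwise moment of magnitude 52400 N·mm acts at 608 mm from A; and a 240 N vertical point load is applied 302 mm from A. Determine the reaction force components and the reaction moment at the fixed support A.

A_x = 0, A_y = 290.0 N, M_A = 66680 N·mm

ΣF_x = 0: A_x = 0.
ΣF_y = 0: A_y − 50 − 240 = 0 → A_y = 290.0 N.
ΣM about A: M_A − 50·932 + 52400 − 240·302 = 0 → M_A = 66680 N·mm.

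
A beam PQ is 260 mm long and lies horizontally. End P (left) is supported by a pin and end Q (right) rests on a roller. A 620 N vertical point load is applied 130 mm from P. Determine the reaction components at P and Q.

Moments about P: Q_y·260 − 620·130 = 0 → Q_y = 80600/260 = 310.0 N.
ΣF_y = 0: P_y + 310 − 620 = 0 → P_y = 310.0 N.
ΣF_x = 0: no horizontal applied forces, so P_x = 0.

P_x = 0, P_y = 310.0 N, Q_y = 310.0 N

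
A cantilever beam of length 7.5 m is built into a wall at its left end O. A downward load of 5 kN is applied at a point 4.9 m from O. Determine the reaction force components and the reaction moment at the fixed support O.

ΣF_x = 0: O_x = 0.
ΣF_y = 0: O_y − 5 = 0 → O_y = 5.000 kN.
ΣM about O: M_O − 5·4.9 = 0 → M_O = 24.50 kN·m.

O_x = 0, O_y = 5.000 kN, M_O = 24.50 kN·m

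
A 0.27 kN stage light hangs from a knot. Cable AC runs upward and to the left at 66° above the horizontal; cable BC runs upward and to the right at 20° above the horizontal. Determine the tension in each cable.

T_AC = 0.2543 kN, T_BC = 0.1101 kN

ΣF_x = 0: −T_AC·cos66° + T_BC·cos20° = 0 → T_BC = 0.43284·T_AC.
ΣF_y = 0: T_AC·sin66° + T_BC·sin20° = 0.27.
Substitute: T_AC·(0.913545 + 0.43284·0.34202) = 0.27 → T_AC = 0.254337 ≈ 0.2543 kN.
Then T_BC = 0.43284 × 0.254337 = 0.1101 kN.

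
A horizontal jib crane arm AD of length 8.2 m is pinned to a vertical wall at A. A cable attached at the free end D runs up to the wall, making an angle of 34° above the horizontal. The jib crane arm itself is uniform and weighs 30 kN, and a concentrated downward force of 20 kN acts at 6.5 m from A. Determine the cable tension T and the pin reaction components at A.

T = 55.18 kN, A_x = 45.74 kN, A_y = 19.15 kN

ΣM about A: T·sin34°·8.2 − 30·4.1 − 20·6.5 = 0 → T = 253/(8.2·0.559193) = 55.1753 ≈ 55.18 kN.
ΣF_x = 0: A_x − T·cos34° = 0 → A_x = 55.1753 × 0.829038 = 45.74 kN.
ΣF_y = 0: A_y + T·sin34° − 30 − 20 = 0 → A_y = 50 − 55.1753 × 0.559193 = 19.15 kN.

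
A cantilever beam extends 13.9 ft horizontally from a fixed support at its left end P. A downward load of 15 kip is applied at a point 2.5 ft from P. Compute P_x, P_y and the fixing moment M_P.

P_x = 0, P_y = 15.00 kip, M_P = 37.50 kip·ft

ΣF_x = 0: P_x = 0.
ΣF_y = 0: P_y − 15 = 0 → P_y = 15.00 kip.
ΣM about P: M_P − 15·2.5 = 0 → M_P = 37.50 kip·ft.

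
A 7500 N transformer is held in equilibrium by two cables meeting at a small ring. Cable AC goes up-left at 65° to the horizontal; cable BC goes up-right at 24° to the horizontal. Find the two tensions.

T_AC = 6853 N, T_BC = 3170 N

ΣF_x = 0: −T_AC·cos65° + T_BC·cos24° = 0 → T_BC = 0.462613·T_AC.
ΣF_y = 0: T_AC·sin65° + T_BC·sin24° = 7500.
Substitute: T_AC·(0.906308 + 0.462613·0.406737) = 7500 → T_AC = 6852.63 ≈ 6853 N.
Then T_BC = 0.462613 × 6852.63 = 3170 N.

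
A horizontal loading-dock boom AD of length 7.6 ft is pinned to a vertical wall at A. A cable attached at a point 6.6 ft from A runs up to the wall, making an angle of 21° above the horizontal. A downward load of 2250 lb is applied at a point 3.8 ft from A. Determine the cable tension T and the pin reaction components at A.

ΣM about A: T·sin21°·6.6 − 2250·3.8 = 0 → T = 8550/(6.6·0.358368) = 3614.87 ≈ 3615 lb.
ΣF_x = 0: A_x − T·cos21° = 0 → A_x = 3614.87 × 0.93358 = 3375 lb.
ΣF_y = 0: A_y + T·sin21° − 2250 = 0 → A_y = 2250 − 3614.87 × 0.358368 = 954.5 lb.

T = 3615 lb, A_x = 3375 lb, A_y = 954.5 lb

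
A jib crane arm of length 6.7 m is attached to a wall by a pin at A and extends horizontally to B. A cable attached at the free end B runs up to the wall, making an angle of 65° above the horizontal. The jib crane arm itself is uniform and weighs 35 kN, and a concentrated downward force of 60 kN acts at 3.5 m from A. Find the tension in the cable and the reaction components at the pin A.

T = 53.89 kN, A_x = 22.78 kN, A_y = 46.16 kN

ΣM about A: T·sin65°·6.7 − 35·3.35 − 60·3.5 = 0 → T = 327.25/(6.7·0.906308) = 53.8926 ≈ 53.89 kN.
ΣF_x = 0: A_x − T·cos65° = 0 → A_x = 53.8926 × 0.422618 = 22.78 kN.
ΣF_y = 0: A_y + T·sin65° − 35 − 60 = 0 → A_y = 95 − 53.8926 × 0.906308 = 46.16 kN.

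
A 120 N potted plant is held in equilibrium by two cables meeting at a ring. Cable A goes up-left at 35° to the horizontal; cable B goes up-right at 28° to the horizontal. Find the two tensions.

ΣF_x = 0: −T_A·cos35° + T_B·cos28° = 0 → T_B = 0.927747·T_A.
ΣF_y = 0: T_A·sin35° + T_B·sin28° = 120.
Substitute: T_A·(0.573576 + 0.927747·0.469472) = 120 → T_A = 118.915 ≈ 118.9 N.
Then T_B = 0.927747 × 118.915 = 110.3 N.

T_A = 118.9 N, T_B = 110.3 N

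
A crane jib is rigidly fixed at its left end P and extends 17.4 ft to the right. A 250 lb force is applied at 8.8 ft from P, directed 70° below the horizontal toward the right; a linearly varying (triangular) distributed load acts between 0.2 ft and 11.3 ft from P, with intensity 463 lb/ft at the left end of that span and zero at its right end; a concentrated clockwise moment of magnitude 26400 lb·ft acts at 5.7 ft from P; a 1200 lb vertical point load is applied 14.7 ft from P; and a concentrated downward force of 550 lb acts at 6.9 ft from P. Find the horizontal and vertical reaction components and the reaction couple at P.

P_x = -85.51 lb, P_y = 4555 lb, M_P = 59920 lb·ft

Resultant of the triangular load: ½ × 463 × 11.1 = 2569.65 lb, acting at 3.9 ft from P (one-third of the span from the peak).
ΣF_x = 0: P_x + 250·cos70° = 0 → P_x = -85.51 lb.
ΣF_y = 0: P_y − 250·sin70° − ½·463·11.1 − 1200 − 550 = 0 → P_y = 4555 lb.
ΣM about P: M_P − 250·sin70°·8.8 − (½·463·11.1)·3.9 − 26400 − 1200·14.7 − 550·6.9 = 0 → M_P = 59920 lb·ft.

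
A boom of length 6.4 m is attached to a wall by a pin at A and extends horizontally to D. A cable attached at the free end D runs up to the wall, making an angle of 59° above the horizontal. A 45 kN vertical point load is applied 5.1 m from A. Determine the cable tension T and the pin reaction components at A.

ΣM about A: T·sin59°·6.4 − 45·5.1 = 0 → T = 229.5/(6.4·0.857167) = 41.8348 ≈ 41.83 kN.
ΣF_x = 0: A_x − T·cos59° = 0 → A_x = 41.8348 × 0.515038 = 21.55 kN.
ΣF_y = 0: A_y + T·sin59° − 45 = 0 → A_y = 45 − 41.8348 × 0.857167 = 9.141 kN.

T = 41.83 kN, A_x = 21.55 kN, A_y = 9.141 kN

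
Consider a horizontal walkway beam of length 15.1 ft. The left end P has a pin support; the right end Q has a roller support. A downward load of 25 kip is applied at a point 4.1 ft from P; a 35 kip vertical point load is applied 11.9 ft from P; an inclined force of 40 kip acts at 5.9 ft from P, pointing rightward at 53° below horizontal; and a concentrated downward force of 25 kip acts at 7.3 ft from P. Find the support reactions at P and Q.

Taking moments about P: Q_y·15.1 − 25·4.1 − 35·11.9 − 40·sin53°·5.9 − 25·7.3 = 0 → Q_y = 889.978/15.1 = 58.9389 ≈ 58.94 kip.
ΣF_y = 0: P_y + 58.9389 − 25 − 35 − 40·sin53° − 25 = 0 → P_y = 58.01 kip.
ΣF_x = 0: P_x + 40·cos53° = 0 → P_x = -24.07 kip.

P_x = -24.07 kip, P_y = 58.01 kip, Q_y = 58.94 kip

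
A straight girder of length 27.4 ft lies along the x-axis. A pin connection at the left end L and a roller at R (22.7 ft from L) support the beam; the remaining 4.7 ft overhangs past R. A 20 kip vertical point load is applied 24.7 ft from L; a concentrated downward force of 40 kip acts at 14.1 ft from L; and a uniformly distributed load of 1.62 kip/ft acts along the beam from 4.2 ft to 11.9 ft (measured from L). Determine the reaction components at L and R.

Resultant of the distributed load: 1.62 × 7.7 = 12.474 kip at 8.05 ft from L.
Moments about L: R_y·22.7 − 20·24.7 − 40·14.1 − (1.62·7.7)·8.05 = 0 → R_y = 1158.4157/22.7 = 51.0315 ≈ 51.03 kip.
ΣF_y = 0: L_y + 51.0315 − 20 − 40 − 1.62·7.7 = 0 → L_y = 21.44 kip.
ΣF_x = 0: no horizontal applied forces, so L_x = 0.

L_x = 0, L_y = 21.44 kip, R_y = 51.03 kip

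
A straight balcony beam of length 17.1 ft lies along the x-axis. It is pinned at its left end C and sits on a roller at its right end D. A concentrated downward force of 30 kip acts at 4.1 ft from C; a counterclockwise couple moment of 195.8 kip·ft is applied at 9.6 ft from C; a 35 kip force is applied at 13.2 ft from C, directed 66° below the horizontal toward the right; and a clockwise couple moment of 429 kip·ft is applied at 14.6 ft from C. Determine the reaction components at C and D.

C_x = -14.24 kip, C_y = 16.46 kip, D_y = 45.51 kip

ΣM about C: D_y·17.1 − 30·4.1 + 195.8 − 35·sin66°·13.2 − 429 = 0 → D_y = 778.258/17.1 = 45.5122 ≈ 45.51 kip.
ΣF_y = 0: C_y + 45.5122 − 30 − 35·sin66° = 0 → C_y = 16.46 kip.
ΣF_x = 0: C_x + 35·cos66° = 0 → C_x = -14.24 kip.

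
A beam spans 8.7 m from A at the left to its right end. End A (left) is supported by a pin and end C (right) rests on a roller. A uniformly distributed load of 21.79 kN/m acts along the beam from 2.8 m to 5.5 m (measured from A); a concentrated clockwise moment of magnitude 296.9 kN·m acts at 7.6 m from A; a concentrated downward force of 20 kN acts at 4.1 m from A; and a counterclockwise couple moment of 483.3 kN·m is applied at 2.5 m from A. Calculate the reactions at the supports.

Resultant of the distributed load: 21.79 × 2.7 = 58.833 kN at 4.15 m from A.
ΣM about A: C_y·8.7 − (21.79·2.7)·4.15 − 296.9 − 20·4.1 + 483.3 = 0 → C_y = 139.75695/8.7 = 16.064 ≈ 16.06 kN.
ΣF_y = 0: A_y + 16.064 − 21.79·2.7 − 20 = 0 → A_y = 62.77 kN.
ΣF_x = 0: no horizontal applied forces, so A_x = 0.

A_x = 0, A_y = 62.77 kN, C_y = 16.06 kN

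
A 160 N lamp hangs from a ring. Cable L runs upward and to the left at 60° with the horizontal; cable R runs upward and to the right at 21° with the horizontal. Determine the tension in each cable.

ΣF_x = 0: −T_L·cos60° + T_R·cos21° = 0 → T_R = 0.535572·T_L.
ΣF_y = 0: T_L·sin60° + T_R·sin21° = 160.
Substitute: T_L·(0.866025 + 0.535572·0.358368) = 160 → T_L = 151.235 ≈ 151.2 N.
Then T_R = 0.535572 × 151.235 = 81.00 N.

T_L = 151.2 N, T_R = 81.00 N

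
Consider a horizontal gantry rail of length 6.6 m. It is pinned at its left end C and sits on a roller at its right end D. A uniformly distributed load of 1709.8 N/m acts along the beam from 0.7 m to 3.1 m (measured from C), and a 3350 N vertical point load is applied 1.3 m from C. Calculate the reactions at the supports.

C_x = 0, C_y = 5612 N, D_y = 1841 N

Resultant of the distributed load: 1709.8 × 2.4 = 4103.52 N at 1.9 m from C.
Taking moments about C: D_y·6.6 − (1709.8·2.4)·1.9 − 3350·1.3 = 0 → D_y = 12151.688/6.6 = 1841.16 ≈ 1841 N.
ΣF_y = 0: C_y + 1841.16 − 1709.8·2.4 − 3350 = 0 → C_y = 5612 N.
ΣF_x = 0: no horizontal applied forces, so C_x = 0.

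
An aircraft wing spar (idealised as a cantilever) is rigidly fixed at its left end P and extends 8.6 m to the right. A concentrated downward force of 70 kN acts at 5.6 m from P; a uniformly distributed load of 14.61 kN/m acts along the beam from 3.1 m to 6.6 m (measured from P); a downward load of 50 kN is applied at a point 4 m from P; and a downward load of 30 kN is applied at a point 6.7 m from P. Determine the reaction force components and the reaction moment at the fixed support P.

P_x = 0, P_y = 201.1 kN, M_P = 1041 kN·m

Resultant of the distributed load: 14.61 × 3.5 = 51.135 kN at 4.85 m from P.
ΣF_x = 0: P_x = 0.
ΣF_y = 0: P_y − 70 − 14.61·3.5 − 50 − 30 = 0 → P_y = 201.1 kN.
ΣM about P: M_P − 70·5.6 − (14.61·3.5)·4.85 − 50·4 − 30·6.7 = 0 → M_P = 1041 kN·m.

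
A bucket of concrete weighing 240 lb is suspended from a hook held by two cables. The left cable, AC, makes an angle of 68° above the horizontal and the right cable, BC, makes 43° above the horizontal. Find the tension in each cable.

T_AC = 188.0 lb, T_BC = 96.30 lb

ΣF_x = 0: −T_AC·cos68° + T_BC·cos43° = 0 → T_BC = 0.51221·T_AC.
ΣF_y = 0: T_AC·sin68° + T_BC·sin43° = 240.
Substitute: T_AC·(0.927184 + 0.51221·0.681998) = 240 → T_AC = 188.013 ≈ 188.0 lb.
Then T_BC = 0.51221 × 188.013 = 96.30 lb.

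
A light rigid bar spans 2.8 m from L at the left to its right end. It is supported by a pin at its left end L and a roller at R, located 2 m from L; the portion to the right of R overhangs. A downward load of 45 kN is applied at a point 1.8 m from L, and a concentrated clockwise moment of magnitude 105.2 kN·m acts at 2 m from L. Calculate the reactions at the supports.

Moments about L: R_y·2 − 45·1.8 − 105.2 = 0 → R_y = 186.2/2 = 93.10 kN.
ΣF_y = 0: L_y + 93.1 − 45 = 0 → L_y = -48.10 kN.
ΣF_x = 0: no horizontal applied forces, so L_x = 0.

L_x = 0, L_y = -48.10 kN, R_y = 93.10 kN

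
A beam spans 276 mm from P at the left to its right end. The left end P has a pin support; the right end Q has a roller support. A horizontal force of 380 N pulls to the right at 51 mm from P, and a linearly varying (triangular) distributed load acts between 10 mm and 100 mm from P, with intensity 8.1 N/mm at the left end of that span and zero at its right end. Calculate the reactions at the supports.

Resultant of the triangular load: ½ × 8.1 × 90 = 364.5 N, acting at 40 mm from P (one-third of the span from the peak).
ΣM about P: Q_y·276 − (½·8.1·90)·40 = 0 → Q_y = 14580/276 = 52.8261 ≈ 52.83 N.
ΣF_y = 0: P_y + 52.8261 − ½·8.1·90 = 0 → P_y = 311.7 N.
ΣF_x = 0: P_x + 380 = 0 → P_x = -380.0 N.

P_x = -380.0 N, P_y = 311.7 N, Q_y = 52.83 N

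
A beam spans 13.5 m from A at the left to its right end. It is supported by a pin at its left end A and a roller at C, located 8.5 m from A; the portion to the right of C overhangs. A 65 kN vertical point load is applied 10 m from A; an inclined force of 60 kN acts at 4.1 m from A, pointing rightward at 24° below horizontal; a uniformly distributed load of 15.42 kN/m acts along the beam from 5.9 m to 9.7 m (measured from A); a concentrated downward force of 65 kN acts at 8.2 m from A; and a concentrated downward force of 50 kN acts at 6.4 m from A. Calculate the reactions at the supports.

Resultant of the distributed load: 15.42 × 3.8 = 58.596 kN at 7.8 m from A.
ΣM about A: C_y·8.5 − 65·10 − 60·sin24°·4.1 − (15.42·3.8)·7.8 − 65·8.2 − 50·6.4 = 0 → C_y = 2060.11/8.5 = 242.366 ≈ 242.4 kN.
ΣF_y = 0: A_y + 242.366 − 65 − 60·sin24° − 15.42·3.8 − 65 − 50 = 0 → A_y = 20.63 kN.
ΣF_x = 0: A_x + 60·cos24° = 0 → A_x = -54.81 kN.

A_x = -54.81 kN, A_y = 20.63 kN, C_y = 242.4 kN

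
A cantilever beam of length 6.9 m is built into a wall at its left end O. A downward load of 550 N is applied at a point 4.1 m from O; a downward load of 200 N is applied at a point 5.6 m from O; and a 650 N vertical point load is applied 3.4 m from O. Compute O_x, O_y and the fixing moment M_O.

O_x = 0, O_y = 1400 N, M_O = 5585 N·m

ΣF_x = 0: O_x = 0.
ΣF_y = 0: O_y − 550 − 200 − 650 = 0 → O_y = 1400 N.
ΣM about O: M_O − 550·4.1 − 200·5.6 − 650·3.4 = 0 → M_O = 5585 N·m.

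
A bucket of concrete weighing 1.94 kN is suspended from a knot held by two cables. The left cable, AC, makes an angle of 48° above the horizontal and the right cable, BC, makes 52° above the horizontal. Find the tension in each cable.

ΣF_x = 0: −T_AC·cos48° + T_BC·cos52° = 0 → T_BC = 1.08685·T_AC.
ΣF_y = 0: T_AC·sin48° + T_BC·sin52° = 1.94.
Substitute: T_AC·(0.743145 + 1.08685·0.788011) = 1.94 → T_AC = 1.21281 ≈ 1.213 kN.
Then T_BC = 1.08685 × 1.21281 = 1.318 kN.

T_AC = 1.213 kN, T_BC = 1.318 kN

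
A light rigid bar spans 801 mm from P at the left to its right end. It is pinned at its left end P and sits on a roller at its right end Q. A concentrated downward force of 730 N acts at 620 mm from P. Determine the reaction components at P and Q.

ΣM about P: Q_y·801 − 730·620 = 0 → Q_y = 452600/801 = 565.044 ≈ 565.0 N.
ΣF_y = 0: P_y + 565.044 − 730 = 0 → P_y = 165.0 N.
ΣF_x = 0: no horizontal applied forces, so P_x = 0.

P_x = 0, P_y = 165.0 N, Q_y = 565.0 N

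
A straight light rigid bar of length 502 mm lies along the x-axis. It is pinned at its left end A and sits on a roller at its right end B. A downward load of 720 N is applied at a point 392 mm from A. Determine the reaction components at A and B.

A_x = 0, A_y = 157.8 N, B_y = 562.2 N

Taking moments about A: B_y·502 − 720·392 = 0 → B_y = 282240/502 = 562.231 ≈ 562.2 N.
ΣF_y = 0: A_y + 562.231 − 720 = 0 → A_y = 157.8 N.
ΣF_x = 0: no horizontal applied forces, so A_x = 0.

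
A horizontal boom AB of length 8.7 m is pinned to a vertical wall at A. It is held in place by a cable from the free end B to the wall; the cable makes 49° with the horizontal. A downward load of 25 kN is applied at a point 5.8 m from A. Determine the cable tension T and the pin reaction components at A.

ΣM about A: T·sin49°·8.7 − 25·5.8 = 0 → T = 145/(8.7·0.75471) = 22.0835 ≈ 22.08 kN.
ΣF_x = 0: A_x − T·cos49° = 0 → A_x = 22.0835 × 0.656059 = 14.49 kN.
ΣF_y = 0: A_y + T·sin49° − 25 = 0 → A_y = 25 − 22.0835 × 0.75471 = 8.333 kN.

T = 22.08 kN, A_x = 14.49 kN, A_y = 8.333 kN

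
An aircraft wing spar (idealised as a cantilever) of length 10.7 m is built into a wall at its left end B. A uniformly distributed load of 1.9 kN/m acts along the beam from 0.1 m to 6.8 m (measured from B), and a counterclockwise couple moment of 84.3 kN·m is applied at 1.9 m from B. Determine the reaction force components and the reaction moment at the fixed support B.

Resultant of the distributed load: 1.9 × 6.7 = 12.73 kN at 3.45 m from B.
ΣF_x = 0: B_x = 0.
ΣF_y = 0: B_y − 1.9·6.7 = 0 → B_y = 12.73 kN.
ΣM about B: M_B − (1.9·6.7)·3.45 + 84.3 = 0 → M_B = -40.38 kN·m.

B_x = 0, B_y = 12.73 kN, M_B = -40.38 kN·m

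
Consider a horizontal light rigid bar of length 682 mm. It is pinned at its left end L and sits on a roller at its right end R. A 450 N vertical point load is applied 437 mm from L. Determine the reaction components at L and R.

Moments about L: R_y·682 − 450·437 = 0 → R_y = 196650/682 = 288.343 ≈ 288.3 N.
ΣF_y = 0: L_y + 288.343 − 450 = 0 → L_y = 161.7 N.
ΣF_x = 0: no horizontal applied forces, so L_x = 0.

L_x = 0, L_y = 161.7 N, R_y = 288.3 N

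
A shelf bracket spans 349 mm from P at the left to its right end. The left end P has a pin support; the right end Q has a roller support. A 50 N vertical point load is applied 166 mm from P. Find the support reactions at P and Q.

P_x = 0, P_y = 26.22 N, Q_y = 23.78 N

ΣM about P: Q_y·349 − 50·166 = 0 → Q_y = 8300/349 = 23.7822 ≈ 23.78 N.
ΣF_y = 0: P_y + 23.7822 − 50 = 0 → P_y = 26.22 N.
ΣF_x = 0: no horizontal applied forces, so P_x = 0.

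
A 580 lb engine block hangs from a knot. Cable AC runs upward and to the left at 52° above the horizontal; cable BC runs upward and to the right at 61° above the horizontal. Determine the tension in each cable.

T_AC = 305.5 lb, T_BC = 387.9 lb

ΣF_x = 0: −T_AC·cos52° + T_BC·cos61° = 0 → T_BC = 1.2699·T_AC.
ΣF_y = 0: T_AC·sin52° + T_BC·sin61° = 580.
Substitute: T_AC·(0.788011 + 1.2699·0.87462) = 580 → T_AC = 305.474 ≈ 305.5 lb.
Then T_BC = 1.2699 × 305.474 = 387.9 lb.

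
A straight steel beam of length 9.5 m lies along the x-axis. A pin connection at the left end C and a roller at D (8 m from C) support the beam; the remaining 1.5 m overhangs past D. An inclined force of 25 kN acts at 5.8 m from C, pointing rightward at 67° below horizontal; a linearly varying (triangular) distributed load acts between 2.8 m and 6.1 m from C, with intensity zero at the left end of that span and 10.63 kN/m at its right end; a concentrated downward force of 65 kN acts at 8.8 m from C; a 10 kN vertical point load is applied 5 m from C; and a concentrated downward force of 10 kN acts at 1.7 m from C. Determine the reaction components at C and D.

Resultant of the triangular load: ½ × 10.63 × 3.3 = 17.5395 kN, acting at 5 m from C (one-third of the span from the peak).
Taking moments about C: D_y·8 − 25·sin67°·5.8 − (½·10.63·3.3)·5 − 65·8.8 − 10·5 − 10·1.7 = 0 → D_y = 860.171/8 = 107.521 ≈ 107.5 kN.
ΣF_y = 0: C_y + 107.521 − 25·sin67° − ½·10.63·3.3 − 65 − 10 − 10 = 0 → C_y = 18.03 kN.
ΣF_x = 0: C_x + 25·cos67° = 0 → C_x = -9.768 kN.

C_x = -9.768 kN, C_y = 18.03 kN, D_y = 107.5 kN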